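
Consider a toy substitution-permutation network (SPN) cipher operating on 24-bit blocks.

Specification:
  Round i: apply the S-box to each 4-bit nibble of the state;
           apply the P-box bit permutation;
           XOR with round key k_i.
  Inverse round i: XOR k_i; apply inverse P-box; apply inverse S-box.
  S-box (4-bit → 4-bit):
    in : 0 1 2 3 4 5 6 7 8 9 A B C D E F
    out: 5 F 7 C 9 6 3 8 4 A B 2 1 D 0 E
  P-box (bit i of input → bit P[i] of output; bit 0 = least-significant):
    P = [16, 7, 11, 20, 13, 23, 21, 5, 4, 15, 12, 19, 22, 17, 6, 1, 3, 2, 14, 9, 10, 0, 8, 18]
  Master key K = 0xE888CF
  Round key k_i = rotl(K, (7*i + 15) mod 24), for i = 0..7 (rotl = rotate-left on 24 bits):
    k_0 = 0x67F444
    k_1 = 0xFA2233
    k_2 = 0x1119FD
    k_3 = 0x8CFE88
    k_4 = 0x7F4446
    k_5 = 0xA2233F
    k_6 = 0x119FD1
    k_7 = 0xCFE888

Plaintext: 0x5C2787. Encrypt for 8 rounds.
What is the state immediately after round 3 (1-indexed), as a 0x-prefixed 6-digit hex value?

0x594787

s_0 = plaintext = 0x5C2787
s_1 = Round(s_0, k_0) = 0x1DF50D
s_2 = Round(s_1, k_1) = 0xCDDD78
s_3 = Round(s_2, k_2) = 0x594787
s_4 = Round(s_3, k_3) = 0xF4FD8F
s_5 = Round(s_4, k_4) = 0x415F9D
s_6 = Round(s_5, k_5) = 0x3DFD53
s_7 = Round(s_6, k_6) = 0xAFC48B
s_8 = Round(s_7, k_7) = 0xA3AE1D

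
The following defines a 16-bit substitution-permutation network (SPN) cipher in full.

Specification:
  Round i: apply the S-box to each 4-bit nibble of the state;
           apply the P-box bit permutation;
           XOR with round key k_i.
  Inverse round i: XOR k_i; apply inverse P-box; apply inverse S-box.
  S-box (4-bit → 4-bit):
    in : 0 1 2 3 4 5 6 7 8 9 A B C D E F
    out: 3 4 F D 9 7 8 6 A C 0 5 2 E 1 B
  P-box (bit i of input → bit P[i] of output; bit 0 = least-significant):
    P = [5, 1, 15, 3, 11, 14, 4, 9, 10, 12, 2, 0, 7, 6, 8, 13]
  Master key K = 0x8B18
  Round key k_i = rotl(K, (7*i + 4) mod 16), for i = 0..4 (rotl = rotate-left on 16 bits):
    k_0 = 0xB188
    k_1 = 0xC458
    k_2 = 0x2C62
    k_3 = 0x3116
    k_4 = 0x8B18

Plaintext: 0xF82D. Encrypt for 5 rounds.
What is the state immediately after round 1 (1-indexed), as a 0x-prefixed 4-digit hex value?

s_0 = plaintext = 0xF82D
s_1 = Round(s_0, k_0) = 0x4B53
s_2 = Round(s_1, k_1) = 0x28E4
s_3 = Round(s_2, k_2) = 0x158B
s_4 = Round(s_3, k_3) = 0xE632
s_5 = Round(s_4, k_4) = 0x01A3

0x4B53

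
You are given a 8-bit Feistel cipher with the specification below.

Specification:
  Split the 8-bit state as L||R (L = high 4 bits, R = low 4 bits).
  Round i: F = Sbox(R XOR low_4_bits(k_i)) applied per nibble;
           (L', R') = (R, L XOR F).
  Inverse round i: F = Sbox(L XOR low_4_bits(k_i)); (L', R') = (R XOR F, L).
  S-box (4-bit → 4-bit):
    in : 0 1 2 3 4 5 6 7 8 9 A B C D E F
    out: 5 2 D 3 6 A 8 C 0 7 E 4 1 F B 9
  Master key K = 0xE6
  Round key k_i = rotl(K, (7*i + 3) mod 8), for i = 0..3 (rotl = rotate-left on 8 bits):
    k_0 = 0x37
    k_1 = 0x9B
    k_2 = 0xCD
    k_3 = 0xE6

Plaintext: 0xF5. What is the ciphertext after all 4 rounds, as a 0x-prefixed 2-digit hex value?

0xBD

s_0 = plaintext = 0xF5
s_1 = Round(s_0, k_0) = 0x52
s_2 = Round(s_1, k_1) = 0x22
s_3 = Round(s_2, k_2) = 0x2B
s_4 = Round(s_3, k_3) = 0xBD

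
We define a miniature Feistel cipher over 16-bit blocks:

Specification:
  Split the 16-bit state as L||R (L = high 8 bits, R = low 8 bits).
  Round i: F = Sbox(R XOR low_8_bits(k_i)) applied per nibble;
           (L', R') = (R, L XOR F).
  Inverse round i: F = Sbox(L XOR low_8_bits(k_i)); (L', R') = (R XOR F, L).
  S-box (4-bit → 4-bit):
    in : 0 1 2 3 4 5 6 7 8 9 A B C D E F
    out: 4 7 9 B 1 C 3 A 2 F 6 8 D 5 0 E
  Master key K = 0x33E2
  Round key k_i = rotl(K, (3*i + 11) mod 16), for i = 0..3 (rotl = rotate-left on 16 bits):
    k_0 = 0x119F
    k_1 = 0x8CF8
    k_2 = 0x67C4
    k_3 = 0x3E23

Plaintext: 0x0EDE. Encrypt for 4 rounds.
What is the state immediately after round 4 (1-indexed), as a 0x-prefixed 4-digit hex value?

s_0 = plaintext = 0x0EDE
s_1 = Round(s_0, k_0) = 0xDE19
s_2 = Round(s_1, k_1) = 0x19D9
s_3 = Round(s_2, k_2) = 0xD96C
s_4 = Round(s_3, k_3) = 0x6CC7

0x6CC7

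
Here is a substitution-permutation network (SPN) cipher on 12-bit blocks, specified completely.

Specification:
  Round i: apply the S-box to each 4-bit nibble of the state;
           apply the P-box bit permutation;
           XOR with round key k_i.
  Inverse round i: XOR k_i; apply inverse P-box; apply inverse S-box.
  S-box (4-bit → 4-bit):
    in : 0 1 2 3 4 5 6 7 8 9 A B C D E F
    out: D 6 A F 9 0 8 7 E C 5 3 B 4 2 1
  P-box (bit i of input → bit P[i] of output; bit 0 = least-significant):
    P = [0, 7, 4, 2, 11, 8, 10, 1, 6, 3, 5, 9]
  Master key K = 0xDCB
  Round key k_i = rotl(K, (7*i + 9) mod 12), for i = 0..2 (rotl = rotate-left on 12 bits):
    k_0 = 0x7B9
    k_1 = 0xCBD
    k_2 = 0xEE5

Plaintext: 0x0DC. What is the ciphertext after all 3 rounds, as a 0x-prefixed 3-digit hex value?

0x9B8

s_0 = plaintext = 0x0DC
s_1 = Round(s_0, k_0) = 0x15C
s_2 = Round(s_1, k_1) = 0xC10
s_3 = Round(s_2, k_2) = 0x9B8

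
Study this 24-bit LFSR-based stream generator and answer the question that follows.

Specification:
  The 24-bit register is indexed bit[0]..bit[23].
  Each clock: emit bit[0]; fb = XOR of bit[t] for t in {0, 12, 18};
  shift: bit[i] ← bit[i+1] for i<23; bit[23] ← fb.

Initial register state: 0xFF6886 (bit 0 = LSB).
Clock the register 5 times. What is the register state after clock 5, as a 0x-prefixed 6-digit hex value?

0x7FFB44

reg_0 = 0xFF6886
clock 1: out=0, reg = 0xFFB443
clock 2: out=1, reg = 0xFFDA21
clock 3: out=1, reg = 0xFFED10
clock 4: out=0, reg = 0xFFF688
clock 5: out=0, reg = 0x7FFB44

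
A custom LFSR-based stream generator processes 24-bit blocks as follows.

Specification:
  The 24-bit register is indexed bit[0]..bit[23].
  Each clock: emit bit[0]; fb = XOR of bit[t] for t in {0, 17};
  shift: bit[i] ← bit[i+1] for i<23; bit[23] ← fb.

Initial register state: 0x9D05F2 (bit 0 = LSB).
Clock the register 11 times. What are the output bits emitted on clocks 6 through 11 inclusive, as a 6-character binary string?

reg_0 = 0x9D05F2
clock 1: out=0, reg = 0x4E82F9
clock 2: out=1, reg = 0x27417C
clock 3: out=0, reg = 0x93A0BE
clock 4: out=0, reg = 0xC9D05F
clock 5: out=1, reg = 0xE4E82F
clock 6: out=1, reg = 0xF27417
clock 7: out=1, reg = 0x793A0B
clock 8: out=1, reg = 0xBC9D05
clock 9: out=1, reg = 0xDE4E82
clock 10: out=0, reg = 0xEF2741
clock 11: out=1, reg = 0x7793A0

111101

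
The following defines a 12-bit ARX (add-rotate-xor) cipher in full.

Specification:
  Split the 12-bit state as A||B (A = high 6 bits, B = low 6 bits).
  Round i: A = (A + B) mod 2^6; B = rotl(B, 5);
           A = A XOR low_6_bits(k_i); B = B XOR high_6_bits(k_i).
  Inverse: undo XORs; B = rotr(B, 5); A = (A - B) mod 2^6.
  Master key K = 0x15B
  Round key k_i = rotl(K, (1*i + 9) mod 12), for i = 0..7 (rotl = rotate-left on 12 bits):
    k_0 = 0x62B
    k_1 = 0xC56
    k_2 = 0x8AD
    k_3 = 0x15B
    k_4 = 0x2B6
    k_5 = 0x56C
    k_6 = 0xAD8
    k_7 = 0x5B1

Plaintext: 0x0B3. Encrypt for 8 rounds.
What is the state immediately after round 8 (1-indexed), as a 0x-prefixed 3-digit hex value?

0x877

s_0 = plaintext = 0x0B3
s_1 = Round(s_0, k_0) = 0x7A1
s_2 = Round(s_1, k_1) = 0xA41
s_3 = Round(s_2, k_2) = 0x1C2
s_4 = Round(s_3, k_3) = 0x484
s_5 = Round(s_4, k_4) = 0x808
s_6 = Round(s_5, k_5) = 0x111
s_7 = Round(s_6, k_6) = 0x343
s_8 = Round(s_7, k_7) = 0x877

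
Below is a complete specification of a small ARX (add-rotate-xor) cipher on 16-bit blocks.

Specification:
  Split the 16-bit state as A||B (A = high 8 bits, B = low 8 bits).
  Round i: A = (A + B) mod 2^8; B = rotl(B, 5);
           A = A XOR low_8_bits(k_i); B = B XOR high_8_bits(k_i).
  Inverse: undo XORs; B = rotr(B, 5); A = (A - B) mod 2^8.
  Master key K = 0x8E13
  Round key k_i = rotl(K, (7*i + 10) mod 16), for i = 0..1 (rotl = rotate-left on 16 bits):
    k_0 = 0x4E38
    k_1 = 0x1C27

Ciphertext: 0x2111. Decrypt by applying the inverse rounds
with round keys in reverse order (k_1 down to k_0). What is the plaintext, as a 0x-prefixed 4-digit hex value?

0x7531

s_0 = ciphertext = 0x2111
s_1 = InvRound(s_0, k_1) = 0x9E68
s_2 = InvRound(s_1, k_0) = 0x7531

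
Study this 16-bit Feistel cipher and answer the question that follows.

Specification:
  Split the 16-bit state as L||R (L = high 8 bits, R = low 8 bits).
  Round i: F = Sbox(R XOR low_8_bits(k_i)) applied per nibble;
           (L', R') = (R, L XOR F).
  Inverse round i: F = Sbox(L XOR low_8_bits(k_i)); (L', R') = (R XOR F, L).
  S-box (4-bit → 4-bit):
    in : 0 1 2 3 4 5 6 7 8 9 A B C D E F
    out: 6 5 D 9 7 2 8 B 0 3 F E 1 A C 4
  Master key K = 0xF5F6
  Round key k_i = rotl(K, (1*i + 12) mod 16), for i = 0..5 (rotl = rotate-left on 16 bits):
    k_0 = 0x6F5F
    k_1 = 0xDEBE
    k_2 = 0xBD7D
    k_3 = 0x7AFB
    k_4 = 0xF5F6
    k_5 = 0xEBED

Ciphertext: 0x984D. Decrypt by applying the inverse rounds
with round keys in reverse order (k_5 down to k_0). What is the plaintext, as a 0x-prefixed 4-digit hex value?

0x2294

s_0 = ciphertext = 0x984D
s_1 = InvRound(s_0, k_5) = 0xFF98
s_2 = InvRound(s_1, k_4) = 0xFBFF
s_3 = InvRound(s_2, k_3) = 0x99FB
s_4 = InvRound(s_3, k_2) = 0x3C99
s_5 = InvRound(s_4, k_1) = 0x943C
s_6 = InvRound(s_5, k_0) = 0x2294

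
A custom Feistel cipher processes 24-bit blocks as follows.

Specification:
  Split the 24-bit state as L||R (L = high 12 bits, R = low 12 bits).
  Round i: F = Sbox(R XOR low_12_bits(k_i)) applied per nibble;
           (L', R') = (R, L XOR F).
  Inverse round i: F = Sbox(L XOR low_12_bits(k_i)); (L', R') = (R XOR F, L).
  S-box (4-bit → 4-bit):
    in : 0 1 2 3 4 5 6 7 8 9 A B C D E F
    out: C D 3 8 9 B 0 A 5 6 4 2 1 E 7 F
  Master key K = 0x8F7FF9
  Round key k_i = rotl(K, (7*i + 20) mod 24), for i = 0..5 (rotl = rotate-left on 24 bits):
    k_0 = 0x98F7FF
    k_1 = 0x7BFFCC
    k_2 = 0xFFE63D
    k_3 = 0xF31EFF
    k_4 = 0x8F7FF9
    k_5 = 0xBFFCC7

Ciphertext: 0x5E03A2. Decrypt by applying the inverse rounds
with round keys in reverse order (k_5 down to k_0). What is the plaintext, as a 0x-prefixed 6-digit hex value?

0x33B516

s_0 = ciphertext = 0x5E03A2
s_1 = InvRound(s_0, k_5) = 0x5985E0
s_2 = InvRound(s_1, k_4) = 0x1ED598
s_3 = InvRound(s_2, k_3) = 0xA4B1ED
s_4 = InvRound(s_3, k_2) = 0x04DA4B
s_5 = InvRound(s_4, k_1) = 0x51604D
s_6 = InvRound(s_5, k_0) = 0x33B516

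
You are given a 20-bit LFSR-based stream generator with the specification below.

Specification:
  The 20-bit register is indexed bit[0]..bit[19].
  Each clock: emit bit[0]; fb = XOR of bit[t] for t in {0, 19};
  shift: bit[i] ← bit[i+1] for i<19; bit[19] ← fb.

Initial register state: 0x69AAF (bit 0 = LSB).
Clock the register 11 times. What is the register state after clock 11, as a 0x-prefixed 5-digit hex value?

reg_0 = 0x69AAF
clock 1: out=1, reg = 0xB4D57
clock 2: out=1, reg = 0x5A6AB
clock 3: out=1, reg = 0xAD355
clock 4: out=1, reg = 0x569AA
clock 5: out=0, reg = 0x2B4D5
clock 6: out=1, reg = 0x95A6A
clock 7: out=0, reg = 0xCAD35
clock 8: out=1, reg = 0x6569A
clock 9: out=0, reg = 0x32B4D
clock 10: out=1, reg = 0x995A6
clock 11: out=0, reg = 0xCCAD3

0xCCAD3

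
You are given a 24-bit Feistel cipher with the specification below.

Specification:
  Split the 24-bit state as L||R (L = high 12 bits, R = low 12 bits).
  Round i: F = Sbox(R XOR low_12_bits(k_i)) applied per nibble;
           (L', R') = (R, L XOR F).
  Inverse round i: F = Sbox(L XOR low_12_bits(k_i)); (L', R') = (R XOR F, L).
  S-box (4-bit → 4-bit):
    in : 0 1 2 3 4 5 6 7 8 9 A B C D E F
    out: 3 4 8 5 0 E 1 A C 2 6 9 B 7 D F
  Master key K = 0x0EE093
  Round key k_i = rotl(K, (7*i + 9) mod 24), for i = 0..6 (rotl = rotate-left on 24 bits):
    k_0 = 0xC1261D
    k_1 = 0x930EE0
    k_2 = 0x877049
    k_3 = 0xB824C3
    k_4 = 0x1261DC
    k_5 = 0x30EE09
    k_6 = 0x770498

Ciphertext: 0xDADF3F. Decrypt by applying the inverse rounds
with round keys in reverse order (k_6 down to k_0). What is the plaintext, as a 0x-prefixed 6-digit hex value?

s_0 = ciphertext = 0xDADF3F
s_1 = InvRound(s_0, k_6) = 0xD61DAD
s_2 = InvRound(s_1, k_5) = 0x8B1D61
s_3 = InvRound(s_2, k_4) = 0xF768B1
s_4 = InvRound(s_3, k_3) = 0x12FF76
s_5 = InvRound(s_4, k_2) = 0xB6712F
s_6 = InvRound(s_5, k_1) = 0xFE5B67
s_7 = InvRound(s_6, k_0) = 0x99BFE5

0x99BFE5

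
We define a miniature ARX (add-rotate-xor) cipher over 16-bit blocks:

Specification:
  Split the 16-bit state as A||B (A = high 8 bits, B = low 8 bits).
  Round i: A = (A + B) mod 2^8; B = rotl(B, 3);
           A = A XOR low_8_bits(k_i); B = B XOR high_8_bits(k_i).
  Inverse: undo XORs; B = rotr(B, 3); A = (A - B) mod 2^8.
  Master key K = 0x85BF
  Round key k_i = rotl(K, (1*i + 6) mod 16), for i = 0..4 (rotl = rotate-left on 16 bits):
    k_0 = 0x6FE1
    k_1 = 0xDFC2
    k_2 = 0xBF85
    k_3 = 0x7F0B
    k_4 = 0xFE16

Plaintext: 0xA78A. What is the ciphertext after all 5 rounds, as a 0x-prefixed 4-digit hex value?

0xC3E6

s_0 = plaintext = 0xA78A
s_1 = Round(s_0, k_0) = 0xD03B
s_2 = Round(s_1, k_1) = 0xC906
s_3 = Round(s_2, k_2) = 0x4A8F
s_4 = Round(s_3, k_3) = 0xD203
s_5 = Round(s_4, k_4) = 0xC3E6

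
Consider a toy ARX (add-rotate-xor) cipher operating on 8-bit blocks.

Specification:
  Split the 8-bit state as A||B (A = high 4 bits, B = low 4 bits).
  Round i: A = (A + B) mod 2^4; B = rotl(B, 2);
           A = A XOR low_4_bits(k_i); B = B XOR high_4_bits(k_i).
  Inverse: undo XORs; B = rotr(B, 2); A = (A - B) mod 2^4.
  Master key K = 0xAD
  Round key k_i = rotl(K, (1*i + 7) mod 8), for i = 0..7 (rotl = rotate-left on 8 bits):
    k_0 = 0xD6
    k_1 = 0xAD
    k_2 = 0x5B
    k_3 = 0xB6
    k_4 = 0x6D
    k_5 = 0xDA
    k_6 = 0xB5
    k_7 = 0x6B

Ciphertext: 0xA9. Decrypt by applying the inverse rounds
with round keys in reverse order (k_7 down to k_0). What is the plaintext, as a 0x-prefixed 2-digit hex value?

s_0 = ciphertext = 0xA9
s_1 = InvRound(s_0, k_7) = 0x2F
s_2 = InvRound(s_1, k_6) = 0x61
s_3 = InvRound(s_2, k_5) = 0x93
s_4 = InvRound(s_3, k_4) = 0xF5
s_5 = InvRound(s_4, k_3) = 0xEB
s_6 = InvRound(s_5, k_2) = 0xAB
s_7 = InvRound(s_6, k_1) = 0x34
s_8 = InvRound(s_7, k_0) = 0xF6

0xF6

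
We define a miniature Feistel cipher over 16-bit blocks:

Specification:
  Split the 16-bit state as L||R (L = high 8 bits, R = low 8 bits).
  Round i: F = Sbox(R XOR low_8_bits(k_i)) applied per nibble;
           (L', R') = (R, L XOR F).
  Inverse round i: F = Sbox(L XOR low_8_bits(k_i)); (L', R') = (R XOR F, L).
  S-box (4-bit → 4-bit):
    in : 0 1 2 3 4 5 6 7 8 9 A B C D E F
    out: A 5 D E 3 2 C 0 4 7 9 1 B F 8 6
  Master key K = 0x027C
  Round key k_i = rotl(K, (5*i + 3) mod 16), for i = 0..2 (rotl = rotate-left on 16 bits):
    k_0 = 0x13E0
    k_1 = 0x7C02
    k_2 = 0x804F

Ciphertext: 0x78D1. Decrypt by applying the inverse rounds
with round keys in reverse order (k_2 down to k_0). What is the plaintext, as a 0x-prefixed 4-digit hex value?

0x3D96

s_0 = ciphertext = 0x78D1
s_1 = InvRound(s_0, k_2) = 0x3178
s_2 = InvRound(s_1, k_1) = 0x9631
s_3 = InvRound(s_2, k_0) = 0x3D96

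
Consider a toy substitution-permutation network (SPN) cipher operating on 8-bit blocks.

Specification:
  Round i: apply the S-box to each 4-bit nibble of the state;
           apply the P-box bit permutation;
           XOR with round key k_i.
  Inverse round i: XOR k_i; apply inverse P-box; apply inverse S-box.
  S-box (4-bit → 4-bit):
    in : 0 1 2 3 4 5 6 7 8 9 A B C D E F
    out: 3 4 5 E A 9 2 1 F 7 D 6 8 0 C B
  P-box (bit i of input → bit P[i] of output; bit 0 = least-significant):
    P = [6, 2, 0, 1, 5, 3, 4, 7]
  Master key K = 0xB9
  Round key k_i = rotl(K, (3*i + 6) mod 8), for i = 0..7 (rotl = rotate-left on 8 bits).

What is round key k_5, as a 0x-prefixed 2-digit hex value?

K = 0xB9
k_0 = rotl(K, (3*0+6) mod 8) = rotl(K, 6) = 0x6E
k_1 = rotl(K, (3*1+6) mod 8) = rotl(K, 1) = 0x73
k_2 = rotl(K, (3*2+6) mod 8) = rotl(K, 4) = 0x9B
k_3 = rotl(K, (3*3+6) mod 8) = rotl(K, 7) = 0xDC
k_4 = rotl(K, (3*4+6) mod 8) = rotl(K, 2) = 0xE6
k_5 = rotl(K, (3*5+6) mod 8) = rotl(K, 5) = 0x37

0x37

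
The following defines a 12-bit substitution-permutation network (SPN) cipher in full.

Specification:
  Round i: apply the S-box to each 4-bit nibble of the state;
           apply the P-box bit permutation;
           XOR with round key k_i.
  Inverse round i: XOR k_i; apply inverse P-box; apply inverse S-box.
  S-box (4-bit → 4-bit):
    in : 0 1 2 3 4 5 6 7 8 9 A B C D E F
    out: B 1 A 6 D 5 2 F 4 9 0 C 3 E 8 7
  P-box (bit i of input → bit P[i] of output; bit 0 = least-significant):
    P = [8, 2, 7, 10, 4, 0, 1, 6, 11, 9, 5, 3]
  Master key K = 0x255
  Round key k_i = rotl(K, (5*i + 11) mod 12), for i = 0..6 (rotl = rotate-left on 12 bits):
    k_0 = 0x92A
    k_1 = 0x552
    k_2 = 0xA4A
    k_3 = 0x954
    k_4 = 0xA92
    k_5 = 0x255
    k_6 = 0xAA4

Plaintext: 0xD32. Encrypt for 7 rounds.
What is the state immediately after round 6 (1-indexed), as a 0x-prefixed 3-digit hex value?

0x0E4

s_0 = plaintext = 0xD32
s_1 = Round(s_0, k_0) = 0xF05
s_2 = Round(s_1, k_1) = 0xEA3
s_3 = Round(s_2, k_2) = 0xAC6
s_4 = Round(s_3, k_3) = 0x941
s_5 = Round(s_4, k_4) = 0x3C8
s_6 = Round(s_5, k_5) = 0x0E4
s_7 = Round(s_6, k_6) = 0x56C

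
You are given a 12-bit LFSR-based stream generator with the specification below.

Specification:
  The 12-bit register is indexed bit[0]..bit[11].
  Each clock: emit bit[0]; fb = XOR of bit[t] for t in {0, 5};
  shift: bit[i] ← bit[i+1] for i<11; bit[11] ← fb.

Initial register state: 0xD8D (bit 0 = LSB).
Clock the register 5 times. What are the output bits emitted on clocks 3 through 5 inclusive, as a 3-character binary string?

reg_0 = 0xD8D
clock 1: out=1, reg = 0xEC6
clock 2: out=0, reg = 0x763
clock 3: out=1, reg = 0x3B1
clock 4: out=1, reg = 0x1D8
clock 5: out=0, reg = 0x0EC

110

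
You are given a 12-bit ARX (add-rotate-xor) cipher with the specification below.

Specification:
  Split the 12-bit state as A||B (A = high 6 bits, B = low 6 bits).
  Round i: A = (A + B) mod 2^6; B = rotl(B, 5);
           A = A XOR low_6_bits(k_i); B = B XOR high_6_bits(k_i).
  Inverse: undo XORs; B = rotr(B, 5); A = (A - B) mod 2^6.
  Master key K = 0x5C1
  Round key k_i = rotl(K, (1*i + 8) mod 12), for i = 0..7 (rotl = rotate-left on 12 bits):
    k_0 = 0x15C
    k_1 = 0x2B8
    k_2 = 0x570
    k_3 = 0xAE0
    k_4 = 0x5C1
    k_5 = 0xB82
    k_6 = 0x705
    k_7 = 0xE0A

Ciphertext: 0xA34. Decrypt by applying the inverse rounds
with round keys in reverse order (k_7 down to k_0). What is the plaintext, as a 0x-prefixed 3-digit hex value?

s_0 = ciphertext = 0xA34
s_1 = InvRound(s_0, k_7) = 0x298
s_2 = InvRound(s_1, k_6) = 0x1C8
s_3 = InvRound(s_2, k_5) = 0xE0D
s_4 = InvRound(s_3, k_4) = 0x174
s_5 = InvRound(s_4, k_3) = 0x9FE
s_6 = InvRound(s_5, k_2) = 0x017
s_7 = InvRound(s_6, k_1) = 0xFBA
s_8 = InvRound(s_7, k_0) = 0x8FF

0x8FF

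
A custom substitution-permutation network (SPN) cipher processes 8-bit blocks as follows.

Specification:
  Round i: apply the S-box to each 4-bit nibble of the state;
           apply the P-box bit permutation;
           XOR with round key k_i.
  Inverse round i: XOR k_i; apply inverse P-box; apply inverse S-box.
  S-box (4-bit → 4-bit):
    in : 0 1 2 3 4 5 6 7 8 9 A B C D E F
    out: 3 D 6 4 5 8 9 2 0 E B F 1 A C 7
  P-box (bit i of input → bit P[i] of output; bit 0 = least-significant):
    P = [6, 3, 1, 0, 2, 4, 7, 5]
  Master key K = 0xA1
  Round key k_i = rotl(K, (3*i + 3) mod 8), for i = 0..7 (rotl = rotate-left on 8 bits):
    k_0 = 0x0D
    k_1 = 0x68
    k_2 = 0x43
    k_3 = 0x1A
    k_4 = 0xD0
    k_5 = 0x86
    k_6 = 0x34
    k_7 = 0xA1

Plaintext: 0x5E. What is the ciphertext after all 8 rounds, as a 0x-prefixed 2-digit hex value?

0x3A

s_0 = plaintext = 0x5E
s_1 = Round(s_0, k_0) = 0x2E
s_2 = Round(s_1, k_1) = 0xFB
s_3 = Round(s_2, k_2) = 0x9C
s_4 = Round(s_3, k_3) = 0xEA
s_5 = Round(s_4, k_4) = 0x39
s_6 = Round(s_5, k_5) = 0x0D
s_7 = Round(s_6, k_6) = 0x29
s_8 = Round(s_7, k_7) = 0x3A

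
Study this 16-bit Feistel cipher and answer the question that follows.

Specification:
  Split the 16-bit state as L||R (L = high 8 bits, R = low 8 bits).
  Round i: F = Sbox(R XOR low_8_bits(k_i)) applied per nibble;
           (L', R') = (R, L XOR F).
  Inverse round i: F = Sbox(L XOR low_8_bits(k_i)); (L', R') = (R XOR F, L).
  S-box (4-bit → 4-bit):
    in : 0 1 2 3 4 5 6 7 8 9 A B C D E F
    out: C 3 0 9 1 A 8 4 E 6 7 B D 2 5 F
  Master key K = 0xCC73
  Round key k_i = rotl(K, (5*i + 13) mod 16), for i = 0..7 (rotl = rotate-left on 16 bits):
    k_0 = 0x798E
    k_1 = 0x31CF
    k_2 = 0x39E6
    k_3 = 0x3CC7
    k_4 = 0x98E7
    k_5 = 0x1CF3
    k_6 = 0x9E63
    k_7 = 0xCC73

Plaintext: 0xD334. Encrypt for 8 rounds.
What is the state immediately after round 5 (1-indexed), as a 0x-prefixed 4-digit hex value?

s_0 = plaintext = 0xD334
s_1 = Round(s_0, k_0) = 0x3464
s_2 = Round(s_1, k_1) = 0x644F
s_3 = Round(s_2, k_2) = 0x4F12
s_4 = Round(s_3, k_3) = 0x1265
s_5 = Round(s_4, k_4) = 0x65F2
s_6 = Round(s_5, k_5) = 0xF2A6
s_7 = Round(s_6, k_6) = 0xA628
s_8 = Round(s_7, k_7) = 0x280D

0x65F2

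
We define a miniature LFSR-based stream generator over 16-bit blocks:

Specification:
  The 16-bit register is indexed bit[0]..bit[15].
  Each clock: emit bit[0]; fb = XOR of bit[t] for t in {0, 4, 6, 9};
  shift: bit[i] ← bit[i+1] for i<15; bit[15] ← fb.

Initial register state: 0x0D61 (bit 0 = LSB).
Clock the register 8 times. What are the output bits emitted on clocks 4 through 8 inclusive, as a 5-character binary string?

00110

reg_0 = 0x0D61
clock 1: out=1, reg = 0x06B0
clock 2: out=0, reg = 0x0358
clock 3: out=0, reg = 0x81AC
clock 4: out=0, reg = 0x40D6
clock 5: out=0, reg = 0x206B
clock 6: out=1, reg = 0x1035
clock 7: out=1, reg = 0x081A
clock 8: out=0, reg = 0x840D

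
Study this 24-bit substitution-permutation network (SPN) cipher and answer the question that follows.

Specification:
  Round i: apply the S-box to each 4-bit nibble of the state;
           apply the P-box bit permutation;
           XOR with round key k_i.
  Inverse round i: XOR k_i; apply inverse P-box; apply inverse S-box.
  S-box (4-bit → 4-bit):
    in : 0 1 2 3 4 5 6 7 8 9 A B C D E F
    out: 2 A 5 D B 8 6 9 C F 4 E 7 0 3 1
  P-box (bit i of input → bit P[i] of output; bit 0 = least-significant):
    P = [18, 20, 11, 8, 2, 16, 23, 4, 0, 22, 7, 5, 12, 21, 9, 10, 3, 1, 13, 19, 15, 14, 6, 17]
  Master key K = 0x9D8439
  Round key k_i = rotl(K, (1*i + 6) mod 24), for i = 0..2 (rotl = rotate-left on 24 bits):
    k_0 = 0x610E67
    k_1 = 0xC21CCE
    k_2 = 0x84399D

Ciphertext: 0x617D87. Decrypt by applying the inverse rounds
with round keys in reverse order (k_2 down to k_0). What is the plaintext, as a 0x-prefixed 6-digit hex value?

s_0 = ciphertext = 0x617D87
s_1 = InvRound(s_0, k_2) = 0x0E10BF
s_2 = InvRound(s_1, k_1) = 0xA55482
s_3 = InvRound(s_2, k_0) = 0x6D2922

0x6D2922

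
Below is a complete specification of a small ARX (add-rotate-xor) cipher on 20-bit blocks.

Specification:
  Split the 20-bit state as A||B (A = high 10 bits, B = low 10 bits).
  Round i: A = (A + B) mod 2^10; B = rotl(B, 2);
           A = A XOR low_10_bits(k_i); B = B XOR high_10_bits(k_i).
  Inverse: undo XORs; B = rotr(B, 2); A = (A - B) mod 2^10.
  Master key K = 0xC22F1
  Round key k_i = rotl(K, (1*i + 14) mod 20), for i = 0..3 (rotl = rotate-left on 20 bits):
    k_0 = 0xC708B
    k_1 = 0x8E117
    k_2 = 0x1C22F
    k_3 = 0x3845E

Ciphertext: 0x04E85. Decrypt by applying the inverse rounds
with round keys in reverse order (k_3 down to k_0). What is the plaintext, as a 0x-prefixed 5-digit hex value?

0x71877

s_0 = ciphertext = 0x04E85
s_1 = InvRound(s_0, k_3) = 0xED099
s_2 = InvRound(s_1, k_2) = 0x1853A
s_3 = InvRound(s_2, k_1) = 0xADAC0
s_4 = InvRound(s_3, k_0) = 0x71877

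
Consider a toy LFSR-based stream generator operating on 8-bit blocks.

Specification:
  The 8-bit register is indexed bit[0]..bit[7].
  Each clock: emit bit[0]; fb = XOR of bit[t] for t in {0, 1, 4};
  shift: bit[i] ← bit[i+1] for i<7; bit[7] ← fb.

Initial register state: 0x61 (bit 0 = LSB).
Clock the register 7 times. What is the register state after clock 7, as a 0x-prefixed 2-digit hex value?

0x4E

reg_0 = 0x61
clock 1: out=1, reg = 0xB0
clock 2: out=0, reg = 0xD8
clock 3: out=0, reg = 0xEC
clock 4: out=0, reg = 0x76
clock 5: out=0, reg = 0x3B
clock 6: out=1, reg = 0x9D
clock 7: out=1, reg = 0x4E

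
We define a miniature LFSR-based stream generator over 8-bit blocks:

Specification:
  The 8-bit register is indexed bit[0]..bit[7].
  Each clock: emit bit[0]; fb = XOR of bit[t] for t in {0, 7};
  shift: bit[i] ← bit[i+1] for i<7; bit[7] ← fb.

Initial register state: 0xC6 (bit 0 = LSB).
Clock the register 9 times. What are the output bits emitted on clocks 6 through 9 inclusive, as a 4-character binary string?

reg_0 = 0xC6
clock 1: out=0, reg = 0xE3
clock 2: out=1, reg = 0x71
clock 3: out=1, reg = 0xB8
clock 4: out=0, reg = 0xDC
clock 5: out=0, reg = 0xEE
clock 6: out=0, reg = 0xF7
clock 7: out=1, reg = 0x7B
clock 8: out=1, reg = 0xBD
clock 9: out=1, reg = 0x5E

0111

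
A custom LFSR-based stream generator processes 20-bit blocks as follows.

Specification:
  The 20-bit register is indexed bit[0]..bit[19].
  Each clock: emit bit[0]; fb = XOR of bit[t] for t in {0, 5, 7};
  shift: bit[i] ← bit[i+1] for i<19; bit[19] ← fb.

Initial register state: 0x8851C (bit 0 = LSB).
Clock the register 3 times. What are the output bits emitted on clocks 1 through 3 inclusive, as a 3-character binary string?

reg_0 = 0x8851C
clock 1: out=0, reg = 0x4428E
clock 2: out=0, reg = 0xA2147
clock 3: out=1, reg = 0xD10A3

001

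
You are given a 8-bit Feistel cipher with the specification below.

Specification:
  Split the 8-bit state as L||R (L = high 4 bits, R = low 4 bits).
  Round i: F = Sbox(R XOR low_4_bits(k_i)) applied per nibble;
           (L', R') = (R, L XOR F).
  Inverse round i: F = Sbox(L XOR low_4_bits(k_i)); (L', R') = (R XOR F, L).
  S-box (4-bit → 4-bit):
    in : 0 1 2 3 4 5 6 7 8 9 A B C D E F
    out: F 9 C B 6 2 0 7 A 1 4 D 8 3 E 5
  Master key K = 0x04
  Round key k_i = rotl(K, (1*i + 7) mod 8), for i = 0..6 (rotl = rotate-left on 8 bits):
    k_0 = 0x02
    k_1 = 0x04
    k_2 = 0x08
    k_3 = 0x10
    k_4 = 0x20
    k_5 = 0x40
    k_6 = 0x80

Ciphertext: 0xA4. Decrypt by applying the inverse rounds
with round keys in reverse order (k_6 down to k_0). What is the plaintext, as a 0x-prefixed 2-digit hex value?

0x5C

s_0 = ciphertext = 0xA4
s_1 = InvRound(s_0, k_6) = 0x0A
s_2 = InvRound(s_1, k_5) = 0x50
s_3 = InvRound(s_2, k_4) = 0x25
s_4 = InvRound(s_3, k_3) = 0x92
s_5 = InvRound(s_4, k_2) = 0xB9
s_6 = InvRound(s_5, k_1) = 0xCB
s_7 = InvRound(s_6, k_0) = 0x5C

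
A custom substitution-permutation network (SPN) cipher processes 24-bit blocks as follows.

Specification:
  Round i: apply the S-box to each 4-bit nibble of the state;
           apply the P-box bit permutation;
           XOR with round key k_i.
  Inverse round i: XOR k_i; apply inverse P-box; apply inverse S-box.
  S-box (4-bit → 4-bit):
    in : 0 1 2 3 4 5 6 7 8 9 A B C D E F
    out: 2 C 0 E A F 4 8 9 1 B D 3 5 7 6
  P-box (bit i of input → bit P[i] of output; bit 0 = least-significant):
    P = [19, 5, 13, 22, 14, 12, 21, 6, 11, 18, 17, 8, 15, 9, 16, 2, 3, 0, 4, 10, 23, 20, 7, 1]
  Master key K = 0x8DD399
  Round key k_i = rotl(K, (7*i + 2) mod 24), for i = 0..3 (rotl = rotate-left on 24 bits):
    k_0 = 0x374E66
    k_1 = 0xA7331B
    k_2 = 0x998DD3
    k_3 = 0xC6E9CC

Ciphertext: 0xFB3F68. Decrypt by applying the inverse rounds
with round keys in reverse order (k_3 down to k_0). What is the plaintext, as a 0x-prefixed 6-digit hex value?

s_0 = ciphertext = 0xFB3F68
s_1 = InvRound(s_0, k_3) = 0xF750EC
s_2 = InvRound(s_1, k_2) = 0x7585EA
s_3 = InvRound(s_2, k_1) = 0xE3C643
s_4 = InvRound(s_3, k_0) = 0xC08C24

0xC08C24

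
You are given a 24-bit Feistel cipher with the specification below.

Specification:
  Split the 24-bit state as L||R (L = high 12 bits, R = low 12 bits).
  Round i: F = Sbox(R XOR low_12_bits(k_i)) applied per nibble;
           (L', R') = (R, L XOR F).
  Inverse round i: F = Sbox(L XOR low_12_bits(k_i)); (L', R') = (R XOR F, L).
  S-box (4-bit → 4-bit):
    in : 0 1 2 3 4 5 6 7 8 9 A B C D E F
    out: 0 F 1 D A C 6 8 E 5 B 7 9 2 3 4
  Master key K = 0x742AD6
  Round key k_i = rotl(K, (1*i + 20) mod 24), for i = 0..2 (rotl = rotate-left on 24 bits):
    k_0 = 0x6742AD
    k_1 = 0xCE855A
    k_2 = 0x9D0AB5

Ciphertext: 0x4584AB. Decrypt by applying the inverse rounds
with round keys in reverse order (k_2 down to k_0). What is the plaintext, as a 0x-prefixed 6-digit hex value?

0xFF75C5

s_0 = ciphertext = 0x4584AB
s_1 = InvRound(s_0, k_2) = 0x799458
s_2 = InvRound(s_1, k_1) = 0x5C5799
s_3 = InvRound(s_2, k_0) = 0xFF75C5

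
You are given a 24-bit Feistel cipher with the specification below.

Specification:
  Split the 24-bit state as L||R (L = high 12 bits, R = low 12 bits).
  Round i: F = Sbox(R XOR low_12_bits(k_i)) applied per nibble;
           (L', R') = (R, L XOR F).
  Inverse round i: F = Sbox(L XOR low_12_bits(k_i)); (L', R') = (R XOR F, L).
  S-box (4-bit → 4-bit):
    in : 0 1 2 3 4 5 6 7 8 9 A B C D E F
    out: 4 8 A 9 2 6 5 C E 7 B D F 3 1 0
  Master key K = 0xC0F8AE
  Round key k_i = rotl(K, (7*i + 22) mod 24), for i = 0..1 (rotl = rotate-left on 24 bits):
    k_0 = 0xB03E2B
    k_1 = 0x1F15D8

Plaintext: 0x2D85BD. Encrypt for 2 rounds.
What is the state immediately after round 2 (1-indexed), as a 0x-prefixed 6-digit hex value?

s_0 = plaintext = 0x2D85BD
s_1 = Round(s_0, k_0) = 0x5BDFAD
s_2 = Round(s_1, k_1) = 0xFADE7B

0xFADE7B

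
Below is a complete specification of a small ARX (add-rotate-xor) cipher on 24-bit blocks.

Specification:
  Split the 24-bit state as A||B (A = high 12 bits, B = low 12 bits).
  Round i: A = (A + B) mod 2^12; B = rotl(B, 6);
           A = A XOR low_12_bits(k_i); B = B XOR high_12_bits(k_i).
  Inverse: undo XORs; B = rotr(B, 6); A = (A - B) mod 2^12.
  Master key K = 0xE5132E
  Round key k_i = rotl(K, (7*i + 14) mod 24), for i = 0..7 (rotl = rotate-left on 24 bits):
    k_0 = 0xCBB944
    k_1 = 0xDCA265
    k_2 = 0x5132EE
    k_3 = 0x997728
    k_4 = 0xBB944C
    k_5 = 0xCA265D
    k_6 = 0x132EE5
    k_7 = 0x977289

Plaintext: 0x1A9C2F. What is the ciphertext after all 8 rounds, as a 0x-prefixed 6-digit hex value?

0x76756B

s_0 = plaintext = 0x1A9C2F
s_1 = Round(s_0, k_0) = 0x49C74B
s_2 = Round(s_1, k_1) = 0x982F17
s_3 = Round(s_2, k_2) = 0xA770EF
s_4 = Round(s_3, k_3) = 0xC4E254
s_5 = Round(s_4, k_4) = 0xAEEEB0
s_6 = Round(s_5, k_5) = 0xFC3098
s_7 = Round(s_6, k_6) = 0xEBE730
s_8 = Round(s_7, k_7) = 0x76756B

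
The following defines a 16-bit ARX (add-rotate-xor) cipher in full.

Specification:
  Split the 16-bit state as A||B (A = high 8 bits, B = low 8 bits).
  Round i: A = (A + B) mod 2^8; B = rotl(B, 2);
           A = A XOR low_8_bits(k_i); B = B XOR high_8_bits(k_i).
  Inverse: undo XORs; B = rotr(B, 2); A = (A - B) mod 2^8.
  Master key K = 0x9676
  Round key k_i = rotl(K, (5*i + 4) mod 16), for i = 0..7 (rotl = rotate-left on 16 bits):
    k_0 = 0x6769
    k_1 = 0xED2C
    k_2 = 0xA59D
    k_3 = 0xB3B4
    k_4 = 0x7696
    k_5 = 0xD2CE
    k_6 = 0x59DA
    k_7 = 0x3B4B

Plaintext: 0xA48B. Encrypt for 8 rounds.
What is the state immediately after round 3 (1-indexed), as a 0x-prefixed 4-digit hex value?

s_0 = plaintext = 0xA48B
s_1 = Round(s_0, k_0) = 0x4649
s_2 = Round(s_1, k_1) = 0xA3C8
s_3 = Round(s_2, k_2) = 0xF686
s_4 = Round(s_3, k_3) = 0xC8A9
s_5 = Round(s_4, k_4) = 0xE7D0
s_6 = Round(s_5, k_5) = 0x7991
s_7 = Round(s_6, k_6) = 0xD01F
s_8 = Round(s_7, k_7) = 0xA447

0xF686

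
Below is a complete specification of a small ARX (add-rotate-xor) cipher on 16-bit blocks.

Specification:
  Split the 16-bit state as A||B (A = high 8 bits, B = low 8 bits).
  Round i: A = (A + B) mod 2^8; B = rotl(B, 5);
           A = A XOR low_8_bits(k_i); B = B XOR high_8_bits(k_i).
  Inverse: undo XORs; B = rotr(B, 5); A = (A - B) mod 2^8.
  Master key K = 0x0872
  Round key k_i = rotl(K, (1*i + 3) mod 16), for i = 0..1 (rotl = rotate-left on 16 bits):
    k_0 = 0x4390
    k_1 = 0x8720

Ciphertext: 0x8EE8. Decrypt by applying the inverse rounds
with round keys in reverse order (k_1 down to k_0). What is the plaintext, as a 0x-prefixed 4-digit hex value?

0xE2C1

s_0 = ciphertext = 0x8EE8
s_1 = InvRound(s_0, k_1) = 0x337B
s_2 = InvRound(s_1, k_0) = 0xE2C1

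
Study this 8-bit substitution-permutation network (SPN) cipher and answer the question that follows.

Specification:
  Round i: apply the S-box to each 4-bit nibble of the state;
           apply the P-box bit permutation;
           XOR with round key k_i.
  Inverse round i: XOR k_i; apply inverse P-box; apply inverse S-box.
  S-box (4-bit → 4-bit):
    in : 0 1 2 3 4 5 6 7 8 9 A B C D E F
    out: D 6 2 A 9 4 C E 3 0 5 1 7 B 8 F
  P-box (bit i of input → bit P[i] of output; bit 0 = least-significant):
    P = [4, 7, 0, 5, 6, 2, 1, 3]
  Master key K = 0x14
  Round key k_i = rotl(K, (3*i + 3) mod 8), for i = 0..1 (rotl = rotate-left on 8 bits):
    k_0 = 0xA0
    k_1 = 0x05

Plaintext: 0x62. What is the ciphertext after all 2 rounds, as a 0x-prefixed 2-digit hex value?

0x10

s_0 = plaintext = 0x62
s_1 = Round(s_0, k_0) = 0x2A
s_2 = Round(s_1, k_1) = 0x10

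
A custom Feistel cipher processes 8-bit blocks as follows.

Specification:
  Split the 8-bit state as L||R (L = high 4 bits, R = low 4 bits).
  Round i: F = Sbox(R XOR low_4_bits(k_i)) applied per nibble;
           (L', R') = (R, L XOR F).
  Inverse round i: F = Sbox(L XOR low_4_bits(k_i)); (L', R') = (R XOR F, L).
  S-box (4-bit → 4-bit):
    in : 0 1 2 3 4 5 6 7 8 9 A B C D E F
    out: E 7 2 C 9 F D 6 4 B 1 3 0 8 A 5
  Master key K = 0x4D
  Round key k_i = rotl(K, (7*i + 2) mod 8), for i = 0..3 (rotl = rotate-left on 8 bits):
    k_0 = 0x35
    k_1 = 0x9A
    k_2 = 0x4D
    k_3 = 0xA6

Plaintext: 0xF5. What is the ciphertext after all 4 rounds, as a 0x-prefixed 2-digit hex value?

0x2F

s_0 = plaintext = 0xF5
s_1 = Round(s_0, k_0) = 0x51
s_2 = Round(s_1, k_1) = 0x16
s_3 = Round(s_2, k_2) = 0x62
s_4 = Round(s_3, k_3) = 0x2F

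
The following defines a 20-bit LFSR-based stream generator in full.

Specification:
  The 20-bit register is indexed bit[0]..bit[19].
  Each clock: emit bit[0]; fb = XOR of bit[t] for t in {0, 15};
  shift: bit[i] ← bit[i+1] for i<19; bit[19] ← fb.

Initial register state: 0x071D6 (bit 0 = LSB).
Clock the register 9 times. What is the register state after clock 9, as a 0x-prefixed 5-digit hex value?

0x8B038

reg_0 = 0x071D6
clock 1: out=0, reg = 0x038EB
clock 2: out=1, reg = 0x81C75
clock 3: out=1, reg = 0xC0E3A
clock 4: out=0, reg = 0x6071D
clock 5: out=1, reg = 0xB038E
clock 6: out=0, reg = 0x581C7
clock 7: out=1, reg = 0x2C0E3
clock 8: out=1, reg = 0x16071
clock 9: out=1, reg = 0x8B038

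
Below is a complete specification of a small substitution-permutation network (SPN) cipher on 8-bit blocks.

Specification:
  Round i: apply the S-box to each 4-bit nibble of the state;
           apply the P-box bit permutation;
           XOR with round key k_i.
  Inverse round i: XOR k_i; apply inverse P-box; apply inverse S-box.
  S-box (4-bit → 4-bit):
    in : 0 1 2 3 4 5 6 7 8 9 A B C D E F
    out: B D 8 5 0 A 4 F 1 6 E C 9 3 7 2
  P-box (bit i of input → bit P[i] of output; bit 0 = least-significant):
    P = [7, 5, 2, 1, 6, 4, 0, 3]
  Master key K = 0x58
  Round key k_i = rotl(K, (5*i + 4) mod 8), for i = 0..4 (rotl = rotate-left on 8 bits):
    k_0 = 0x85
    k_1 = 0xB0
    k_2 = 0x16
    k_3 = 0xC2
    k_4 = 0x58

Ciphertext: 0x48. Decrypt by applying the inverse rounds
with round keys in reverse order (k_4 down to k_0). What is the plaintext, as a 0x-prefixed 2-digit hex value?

s_0 = ciphertext = 0x48
s_1 = InvRound(s_0, k_4) = 0xF4
s_2 = InvRound(s_1, k_3) = 0xFA
s_3 = InvRound(s_2, k_2) = 0xCE
s_4 = InvRound(s_3, k_1) = 0x0A
s_5 = InvRound(s_4, k_0) = 0xB1

0xB1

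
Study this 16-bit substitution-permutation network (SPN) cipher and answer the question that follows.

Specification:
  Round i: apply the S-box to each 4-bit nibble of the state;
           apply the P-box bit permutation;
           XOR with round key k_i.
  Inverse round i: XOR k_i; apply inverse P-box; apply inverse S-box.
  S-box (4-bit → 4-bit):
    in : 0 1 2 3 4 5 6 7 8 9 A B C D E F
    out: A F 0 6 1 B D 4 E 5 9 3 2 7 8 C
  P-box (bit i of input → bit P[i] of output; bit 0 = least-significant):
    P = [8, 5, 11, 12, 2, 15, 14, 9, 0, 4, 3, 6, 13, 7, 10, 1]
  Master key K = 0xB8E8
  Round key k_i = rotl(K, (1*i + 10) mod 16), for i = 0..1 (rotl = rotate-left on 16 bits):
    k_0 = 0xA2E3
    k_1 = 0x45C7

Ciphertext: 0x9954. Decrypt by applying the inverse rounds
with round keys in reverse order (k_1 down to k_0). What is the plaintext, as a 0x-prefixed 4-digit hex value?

s_0 = ciphertext = 0x9954
s_1 = InvRound(s_0, k_1) = 0x8B3F
s_2 = InvRound(s_1, k_0) = 0xB849

0xB849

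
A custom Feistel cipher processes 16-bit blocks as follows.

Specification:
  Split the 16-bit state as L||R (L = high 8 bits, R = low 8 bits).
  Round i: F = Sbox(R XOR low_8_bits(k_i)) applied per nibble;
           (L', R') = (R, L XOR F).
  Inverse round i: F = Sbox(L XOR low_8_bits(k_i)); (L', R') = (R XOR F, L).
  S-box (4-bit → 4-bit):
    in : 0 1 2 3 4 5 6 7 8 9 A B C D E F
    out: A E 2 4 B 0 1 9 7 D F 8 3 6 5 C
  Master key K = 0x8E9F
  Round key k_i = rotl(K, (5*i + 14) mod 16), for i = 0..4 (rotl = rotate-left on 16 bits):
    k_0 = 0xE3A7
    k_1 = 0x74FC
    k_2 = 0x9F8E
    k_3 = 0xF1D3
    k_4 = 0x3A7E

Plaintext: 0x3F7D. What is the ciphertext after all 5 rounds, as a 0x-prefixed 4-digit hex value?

0xA39C

s_0 = plaintext = 0x3F7D
s_1 = Round(s_0, k_0) = 0x7D50
s_2 = Round(s_1, k_1) = 0x508E
s_3 = Round(s_2, k_2) = 0x8EFA
s_4 = Round(s_3, k_3) = 0xFAA3
s_5 = Round(s_4, k_4) = 0xA39C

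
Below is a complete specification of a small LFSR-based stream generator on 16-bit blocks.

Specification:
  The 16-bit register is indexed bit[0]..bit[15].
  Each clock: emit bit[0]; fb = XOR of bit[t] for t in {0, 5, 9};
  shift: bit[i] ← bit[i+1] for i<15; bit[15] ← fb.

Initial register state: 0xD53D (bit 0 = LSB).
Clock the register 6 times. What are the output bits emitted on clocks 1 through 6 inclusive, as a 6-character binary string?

reg_0 = 0xD53D
clock 1: out=1, reg = 0x6A9E
clock 2: out=0, reg = 0xB54F
clock 3: out=1, reg = 0xDAA7
clock 4: out=1, reg = 0xED53
clock 5: out=1, reg = 0xF6A9
clock 6: out=1, reg = 0xFB54

101111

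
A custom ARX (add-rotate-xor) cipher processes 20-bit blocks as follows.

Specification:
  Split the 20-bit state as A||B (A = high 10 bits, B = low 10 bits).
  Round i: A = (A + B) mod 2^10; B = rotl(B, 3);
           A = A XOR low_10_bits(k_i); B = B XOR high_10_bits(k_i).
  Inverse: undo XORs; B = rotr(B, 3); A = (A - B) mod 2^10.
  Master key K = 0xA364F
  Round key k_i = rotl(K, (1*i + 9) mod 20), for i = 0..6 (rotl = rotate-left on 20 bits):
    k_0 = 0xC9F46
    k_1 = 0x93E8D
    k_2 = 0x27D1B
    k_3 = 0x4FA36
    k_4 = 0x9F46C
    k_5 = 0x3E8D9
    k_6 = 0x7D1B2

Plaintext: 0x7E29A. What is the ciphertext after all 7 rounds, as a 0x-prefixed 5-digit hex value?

0x6F0AF

s_0 = plaintext = 0x7E29A
s_1 = Round(s_0, k_0) = 0xF53F2
s_2 = Round(s_1, k_1) = 0x52DD8
s_3 = Round(s_2, k_2) = 0x8E25C
s_4 = Round(s_3, k_3) = 0xA8BDA
s_5 = Round(s_4, k_4) = 0x840AA
s_6 = Round(s_5, k_5) = 0x98DAB
s_7 = Round(s_6, k_6) = 0x6F0AF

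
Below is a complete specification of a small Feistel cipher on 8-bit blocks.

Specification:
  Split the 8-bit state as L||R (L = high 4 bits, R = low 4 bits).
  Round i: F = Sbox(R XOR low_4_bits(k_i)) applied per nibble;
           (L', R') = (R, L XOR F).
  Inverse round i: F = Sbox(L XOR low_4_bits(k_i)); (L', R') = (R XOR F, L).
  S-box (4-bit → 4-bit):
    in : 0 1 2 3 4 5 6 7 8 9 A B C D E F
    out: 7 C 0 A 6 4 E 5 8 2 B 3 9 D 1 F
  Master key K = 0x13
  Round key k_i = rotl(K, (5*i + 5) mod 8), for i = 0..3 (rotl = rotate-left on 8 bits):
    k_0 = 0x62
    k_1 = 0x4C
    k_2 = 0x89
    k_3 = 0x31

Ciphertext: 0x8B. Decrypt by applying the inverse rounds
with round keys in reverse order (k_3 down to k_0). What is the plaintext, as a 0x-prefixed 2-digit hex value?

0x33

s_0 = ciphertext = 0x8B
s_1 = InvRound(s_0, k_3) = 0x98
s_2 = InvRound(s_1, k_2) = 0xF9
s_3 = InvRound(s_2, k_1) = 0x3F
s_4 = InvRound(s_3, k_0) = 0x33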